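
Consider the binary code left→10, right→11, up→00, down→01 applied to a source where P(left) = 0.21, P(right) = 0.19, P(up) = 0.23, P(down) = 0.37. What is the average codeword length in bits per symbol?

L̄ = Σ pᵢ·ℓᵢ = 0.21·2 + 0.19·2 + 0.23·2 + 0.37·2 = 2 bits/symbol.

2 bits/symbol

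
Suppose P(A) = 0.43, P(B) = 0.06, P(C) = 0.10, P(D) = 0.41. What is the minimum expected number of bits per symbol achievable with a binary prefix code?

Repeatedly combine the two least-probable nodes; the expected code length is the sum of the merged weights.
merge 3/50 + 1/10 → 4/25
merge 4/25 + 41/100 → 57/100
merge 43/100 + 57/100 → 1
L = 4/25 + 57/100 + 1 = 173/100 = 1.73 bits/symbol.

1.73 bits/symbol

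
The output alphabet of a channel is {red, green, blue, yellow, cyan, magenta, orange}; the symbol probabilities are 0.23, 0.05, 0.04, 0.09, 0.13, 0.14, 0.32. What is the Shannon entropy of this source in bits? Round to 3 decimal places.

2.508 bits

H = −Σ pᵢ log₂ pᵢ.
−0.23·log₂(0.23) = 0.4877
−0.05·log₂(0.05) = 0.2161
−0.04·log₂(0.04) = 0.1858
−0.09·log₂(0.09) = 0.3127
−0.13·log₂(0.13) = 0.3826
−0.14·log₂(0.14) = 0.3971
−0.32·log₂(0.32) = 0.5260
Sum ≈ 2.5080 → 2.508 bits.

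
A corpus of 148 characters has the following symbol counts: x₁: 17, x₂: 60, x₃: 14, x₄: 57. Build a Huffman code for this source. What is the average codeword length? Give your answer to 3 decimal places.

Probabilities are the counts divided by 148.
Repeatedly combine the two least-probable nodes; the expected code length is the sum of the merged weights.
merge 7/74 + 17/148 → 31/148
merge 31/148 + 57/148 → 22/37
merge 15/37 + 22/37 → 1
L = 31/148 + 22/37 + 1 = 267/148 ≈ 1.804 bits/symbol.

1.804 bits/symbol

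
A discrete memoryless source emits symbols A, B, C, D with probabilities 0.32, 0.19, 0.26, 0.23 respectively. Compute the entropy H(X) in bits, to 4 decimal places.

1.9742 bits

H = −Σ pᵢ log₂ pᵢ.
−0.32·log₂(0.32) = 0.5260
−0.19·log₂(0.19) = 0.4552
−0.26·log₂(0.26) = 0.5053
−0.23·log₂(0.23) = 0.4877
Sum ≈ 1.9742 → 1.9742 bits.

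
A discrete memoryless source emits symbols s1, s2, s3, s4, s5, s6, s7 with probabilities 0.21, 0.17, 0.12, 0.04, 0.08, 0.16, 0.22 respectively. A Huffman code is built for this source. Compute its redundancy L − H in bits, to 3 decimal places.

0.035 bits

Entropy H = −Σ p log₂ p ≈ 2.6553 bits.
Huffman merges: 1/25+2/25→3/25; 3/25+3/25→6/25; 4/25+17/100→33/100; 21/100+11/50→43/100; 6/25+33/100→57/100; 43/100+57/100→1. L = 269/100 ≈ 2.6900.
L − H = 2.6900 − 2.6553 = 0.035 bits.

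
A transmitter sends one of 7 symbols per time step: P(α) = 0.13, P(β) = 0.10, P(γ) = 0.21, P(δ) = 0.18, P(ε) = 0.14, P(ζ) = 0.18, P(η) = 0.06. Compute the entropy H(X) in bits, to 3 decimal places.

2.719 bits

H = −Σ pᵢ log₂ pᵢ.
−0.13·log₂(0.13) = 0.3826
−0.10·log₂(0.10) = 0.3322
−0.21·log₂(0.21) = 0.4728
−0.18·log₂(0.18) = 0.4453
−0.14·log₂(0.14) = 0.3971
−0.18·log₂(0.18) = 0.4453
−0.06·log₂(0.06) = 0.2435
Sum ≈ 2.7189 → 2.719 bits.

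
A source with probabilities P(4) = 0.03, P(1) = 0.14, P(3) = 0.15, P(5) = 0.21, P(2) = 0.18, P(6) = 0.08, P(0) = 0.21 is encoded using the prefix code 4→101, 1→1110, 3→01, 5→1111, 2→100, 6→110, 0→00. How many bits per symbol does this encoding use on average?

L̄ = Σ pᵢ·ℓᵢ = 0.03·3 + 0.14·4 + 0.15·2 + 0.21·4 + 0.18·3 + 0.08·3 + 0.21·2 = 2.99 bits/symbol.

2.99 bits/symbol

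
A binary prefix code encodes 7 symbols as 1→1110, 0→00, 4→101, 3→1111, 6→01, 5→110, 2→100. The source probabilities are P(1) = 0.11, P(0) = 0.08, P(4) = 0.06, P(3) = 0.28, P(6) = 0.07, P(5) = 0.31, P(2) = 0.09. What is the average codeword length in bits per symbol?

L̄ = Σ pᵢ·ℓᵢ = 0.11·4 + 0.08·2 + 0.06·3 + 0.28·4 + 0.07·2 + 0.31·3 + 0.09·3 = 3.24 bits/symbol.

3.24 bits/symbol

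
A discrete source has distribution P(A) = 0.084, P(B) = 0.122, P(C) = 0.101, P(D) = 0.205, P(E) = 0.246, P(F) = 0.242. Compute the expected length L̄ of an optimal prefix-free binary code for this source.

2.492 bits/symbol

Repeatedly combine the two least-probable nodes; the expected code length is the sum of the merged weights.
merge 21/250 + 101/1000 → 37/200
merge 61/500 + 37/200 → 307/1000
merge 41/200 + 121/500 → 447/1000
merge 123/500 + 307/1000 → 553/1000
merge 447/1000 + 553/1000 → 1
L = 37/200 + 307/1000 + 447/1000 + 553/1000 + 1 = 623/250 = 2.492 bits/symbol.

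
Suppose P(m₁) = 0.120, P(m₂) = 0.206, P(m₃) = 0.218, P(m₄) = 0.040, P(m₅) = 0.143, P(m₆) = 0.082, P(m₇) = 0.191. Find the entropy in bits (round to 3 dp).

H = −Σ pᵢ log₂ pᵢ.
−0.120·log₂(0.120) = 0.3671
−0.206·log₂(0.206) = 0.4695
−0.218·log₂(0.218) = 0.4791
−0.040·log₂(0.040) = 0.1858
−0.143·log₂(0.143) = 0.4012
−0.082·log₂(0.082) = 0.2959
−0.191·log₂(0.191) = 0.4562
Sum ≈ 2.6547 → 2.655 bits.

2.655 bits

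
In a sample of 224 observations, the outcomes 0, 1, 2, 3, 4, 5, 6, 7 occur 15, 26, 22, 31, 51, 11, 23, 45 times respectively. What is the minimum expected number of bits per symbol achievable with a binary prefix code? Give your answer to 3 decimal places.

2.888 bits/symbol

Probabilities are the counts divided by 224.
Repeatedly combine the two least-probable nodes; the expected code length is the sum of the merged weights.
merge 11/224 + 15/224 → 13/112
merge 11/112 + 23/224 → 45/224
merge 13/112 + 13/112 → 13/56
merge 31/224 + 45/224 → 19/56
merge 45/224 + 51/224 → 3/7
merge 13/56 + 19/56 → 4/7
merge 3/7 + 4/7 → 1
L = 13/112 + 45/224 + 13/56 + 19/56 + 3/7 + 4/7 + 1 = 647/224 ≈ 2.888 bits/symbol.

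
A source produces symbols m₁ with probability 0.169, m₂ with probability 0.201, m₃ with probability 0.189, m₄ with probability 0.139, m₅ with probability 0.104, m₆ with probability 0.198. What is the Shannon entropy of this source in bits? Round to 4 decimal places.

H = −Σ pᵢ log₂ pᵢ.
−0.169·log₂(0.169) = 0.4335
−0.201·log₂(0.201) = 0.4653
−0.189·log₂(0.189) = 0.4543
−0.139·log₂(0.139) = 0.3957
−0.104·log₂(0.104) = 0.3396
−0.198·log₂(0.198) = 0.4626
Sum ≈ 2.5509 → 2.5509 bits.

2.5509 bits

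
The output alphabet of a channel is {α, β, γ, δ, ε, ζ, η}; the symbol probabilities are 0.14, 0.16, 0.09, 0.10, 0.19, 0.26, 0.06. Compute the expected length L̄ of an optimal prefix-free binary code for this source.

Repeatedly combine the two least-probable nodes; the expected code length is the sum of the merged weights.
merge 3/50 + 9/100 → 3/20
merge 1/10 + 7/50 → 6/25
merge 3/20 + 4/25 → 31/100
merge 19/100 + 6/25 → 43/100
merge 13/50 + 31/100 → 57/100
merge 43/100 + 57/100 → 1
L = 3/20 + 6/25 + 31/100 + 43/100 + 57/100 + 1 = 27/10 = 2.7 bits/symbol.

2.7 bits/symbol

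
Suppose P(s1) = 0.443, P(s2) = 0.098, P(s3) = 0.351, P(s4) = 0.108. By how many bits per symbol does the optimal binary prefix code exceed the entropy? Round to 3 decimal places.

0.037 bits

Entropy H = −Σ p log₂ p ≈ 1.7257 bits.
Huffman merges: 49/500+27/250→103/500; 103/500+351/1000→557/1000; 443/1000+557/1000→1. L = 1763/1000 ≈ 1.7630.
L − H = 1.7630 − 1.7257 = 0.037 bits.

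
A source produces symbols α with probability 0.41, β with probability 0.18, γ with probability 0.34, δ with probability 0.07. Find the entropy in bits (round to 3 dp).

1.770 bits

H = −Σ pᵢ log₂ pᵢ.
−0.41·log₂(0.41) = 0.5274
−0.18·log₂(0.18) = 0.4453
−0.34·log₂(0.34) = 0.5292
−0.07·log₂(0.07) = 0.2686
Sum ≈ 1.7704 → 1.770 bits.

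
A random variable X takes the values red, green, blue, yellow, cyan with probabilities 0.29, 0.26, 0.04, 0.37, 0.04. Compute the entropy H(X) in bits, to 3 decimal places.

1.925 bits

H = −Σ pᵢ log₂ pᵢ.
−0.29·log₂(0.29) = 0.5179
−0.26·log₂(0.26) = 0.5053
−0.04·log₂(0.04) = 0.1858
−0.37·log₂(0.37) = 0.5307
−0.04·log₂(0.04) = 0.1858
Sum ≈ 1.9254 → 1.925 bits.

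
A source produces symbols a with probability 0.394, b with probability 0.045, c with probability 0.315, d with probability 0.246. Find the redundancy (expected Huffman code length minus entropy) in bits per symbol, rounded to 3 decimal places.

0.144 bits

Entropy H = −Σ p log₂ p ≈ 1.7535 bits.
Huffman merges: 9/200+123/500→291/1000; 291/1000+63/200→303/500; 197/500+303/500→1. L = 1897/1000 ≈ 1.8970.
L − H = 1.8970 − 1.7535 = 0.144 bits.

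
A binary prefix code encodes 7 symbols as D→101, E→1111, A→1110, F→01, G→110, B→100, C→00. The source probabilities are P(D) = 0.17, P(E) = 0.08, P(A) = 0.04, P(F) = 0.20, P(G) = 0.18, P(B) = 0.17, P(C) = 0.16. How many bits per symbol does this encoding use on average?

L̄ = Σ pᵢ·ℓᵢ = 0.17·3 + 0.08·4 + 0.04·4 + 0.20·2 + 0.18·3 + 0.17·3 + 0.16·2 = 2.76 bits/symbol.

2.76 bits/symbol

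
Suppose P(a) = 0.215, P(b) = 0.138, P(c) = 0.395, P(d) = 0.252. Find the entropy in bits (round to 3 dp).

1.902 bits

H = −Σ pᵢ log₂ pᵢ.
−0.215·log₂(0.215) = 0.4768
−0.138·log₂(0.138) = 0.3943
−0.395·log₂(0.395) = 0.5293
−0.252·log₂(0.252) = 0.5011
Sum ≈ 1.9015 → 1.902 bits.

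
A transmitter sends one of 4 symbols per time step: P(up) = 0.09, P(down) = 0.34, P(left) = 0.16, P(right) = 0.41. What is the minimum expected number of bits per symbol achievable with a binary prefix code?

Repeatedly combine the two least-probable nodes; the expected code length is the sum of the merged weights.
merge 9/100 + 4/25 → 1/4
merge 1/4 + 17/50 → 59/100
merge 41/100 + 59/100 → 1
L = 1/4 + 59/100 + 1 = 46/25 = 1.84 bits/symbol.

1.84 bits/symbol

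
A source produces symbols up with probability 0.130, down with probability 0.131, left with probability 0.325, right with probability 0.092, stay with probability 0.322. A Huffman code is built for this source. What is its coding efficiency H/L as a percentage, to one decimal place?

Entropy H = −Σ p log₂ p ≈ 2.1369 bits.
Huffman merges: 23/250+13/100→111/500; 131/1000+111/500→353/1000; 161/500+13/40→647/1000; 353/1000+647/1000→1. L = 1111/500 ≈ 2.2220.
Efficiency = H/L = 2.1369/2.2220 = 96.2%.

96.2%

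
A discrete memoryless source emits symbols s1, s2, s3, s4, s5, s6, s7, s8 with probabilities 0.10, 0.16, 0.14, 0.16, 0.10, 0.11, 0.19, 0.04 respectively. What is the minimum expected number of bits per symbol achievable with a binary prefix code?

2.95 bits/symbol

Repeatedly combine the two least-probable nodes; the expected code length is the sum of the merged weights.
merge 1/25 + 1/10 → 7/50
merge 1/10 + 11/100 → 21/100
merge 7/50 + 7/50 → 7/25
merge 4/25 + 4/25 → 8/25
merge 19/100 + 21/100 → 2/5
merge 7/25 + 8/25 → 3/5
merge 2/5 + 3/5 → 1
L = 7/50 + 21/100 + 7/25 + 8/25 + 2/5 + 3/5 + 1 = 59/20 = 2.95 bits/symbol.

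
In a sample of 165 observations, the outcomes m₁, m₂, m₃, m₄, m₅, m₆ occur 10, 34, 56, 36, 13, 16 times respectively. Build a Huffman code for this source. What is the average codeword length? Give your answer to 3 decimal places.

Probabilities are the counts divided by 165.
Repeatedly combine the two least-probable nodes; the expected code length is the sum of the merged weights.
merge 2/33 + 13/165 → 23/165
merge 16/165 + 23/165 → 13/55
merge 34/165 + 12/55 → 14/33
merge 13/55 + 56/165 → 19/33
merge 14/33 + 19/33 → 1
L = 23/165 + 13/55 + 14/33 + 19/33 + 1 = 392/165 ≈ 2.376 bits/symbol.

2.376 bits/symbol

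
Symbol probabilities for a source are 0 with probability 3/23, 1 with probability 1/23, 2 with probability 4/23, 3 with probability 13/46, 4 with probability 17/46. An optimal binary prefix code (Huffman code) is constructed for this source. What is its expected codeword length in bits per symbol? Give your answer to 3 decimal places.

Repeatedly combine the two least-probable nodes; the expected code length is the sum of the merged weights.
merge 1/23 + 3/23 → 4/23
merge 4/23 + 4/23 → 8/23
merge 13/46 + 8/23 → 29/46
merge 17/46 + 29/46 → 1
L = 4/23 + 8/23 + 29/46 + 1 = 99/46 ≈ 2.152 bits/symbol.

2.152 bits/symbol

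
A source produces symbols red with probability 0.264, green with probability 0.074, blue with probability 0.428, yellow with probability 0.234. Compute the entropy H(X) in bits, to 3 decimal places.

1.800 bits

H = −Σ pᵢ log₂ pᵢ.
−0.264·log₂(0.264) = 0.5072
−0.074·log₂(0.074) = 0.2780
−0.428·log₂(0.428) = 0.5240
−0.234·log₂(0.234) = 0.4903
Sum ≈ 1.7996 → 1.800 bits.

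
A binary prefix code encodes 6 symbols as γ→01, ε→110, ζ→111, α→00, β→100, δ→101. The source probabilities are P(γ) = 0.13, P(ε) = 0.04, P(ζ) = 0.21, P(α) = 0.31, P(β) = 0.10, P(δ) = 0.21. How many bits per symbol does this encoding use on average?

2.56 bits/symbol

L̄ = Σ pᵢ·ℓᵢ = 0.13·2 + 0.04·3 + 0.21·3 + 0.31·2 + 0.10·3 + 0.21·3 = 2.56 bits/symbol.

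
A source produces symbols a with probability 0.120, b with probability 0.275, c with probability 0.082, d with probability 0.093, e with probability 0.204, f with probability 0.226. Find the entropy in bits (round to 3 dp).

H = −Σ pᵢ log₂ pᵢ.
−0.120·log₂(0.120) = 0.3671
−0.275·log₂(0.275) = 0.5122
−0.082·log₂(0.082) = 0.2959
−0.093·log₂(0.093) = 0.3187
−0.204·log₂(0.204) = 0.4678
−0.226·log₂(0.226) = 0.4849
Sum ≈ 2.4466 → 2.447 bits.

2.447 bits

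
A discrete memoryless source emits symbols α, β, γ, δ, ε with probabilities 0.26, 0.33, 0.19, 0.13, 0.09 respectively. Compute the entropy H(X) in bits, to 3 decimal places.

H = −Σ pᵢ log₂ pᵢ.
−0.26·log₂(0.26) = 0.5053
−0.33·log₂(0.33) = 0.5278
−0.19·log₂(0.19) = 0.4552
−0.13·log₂(0.13) = 0.3826
−0.09·log₂(0.09) = 0.3127
Sum ≈ 2.1836 → 2.184 bits.

2.184 bits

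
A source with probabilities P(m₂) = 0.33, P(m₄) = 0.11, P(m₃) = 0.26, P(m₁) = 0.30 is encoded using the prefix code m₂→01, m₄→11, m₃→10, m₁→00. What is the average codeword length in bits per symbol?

L̄ = Σ pᵢ·ℓᵢ = 0.33·2 + 0.11·2 + 0.26·2 + 0.30·2 = 2 bits/symbol.

2 bits/symbol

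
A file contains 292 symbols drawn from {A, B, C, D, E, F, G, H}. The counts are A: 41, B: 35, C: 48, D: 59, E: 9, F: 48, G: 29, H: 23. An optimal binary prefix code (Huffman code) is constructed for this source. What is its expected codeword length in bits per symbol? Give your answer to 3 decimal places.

2.908 bits/symbol

Probabilities are the counts divided by 292.
Repeatedly combine the two least-probable nodes; the expected code length is the sum of the merged weights.
merge 9/292 + 23/292 → 8/73
merge 29/292 + 8/73 → 61/292
merge 35/292 + 41/292 → 19/73
merge 12/73 + 12/73 → 24/73
merge 59/292 + 61/292 → 30/73
merge 19/73 + 24/73 → 43/73
merge 30/73 + 43/73 → 1
L = 8/73 + 61/292 + 19/73 + 24/73 + 30/73 + 43/73 + 1 = 849/292 ≈ 2.908 bits/symbol.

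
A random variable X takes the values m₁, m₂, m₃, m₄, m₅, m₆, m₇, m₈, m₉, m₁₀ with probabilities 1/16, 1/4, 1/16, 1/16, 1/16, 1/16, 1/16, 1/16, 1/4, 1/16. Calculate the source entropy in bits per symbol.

3 bits

Each probability is a power of 1/2, so log₂(1/p) is an integer.
H = Σ p·log₂(1/p) = 1/16·4 + 1/4·2 + 1/16·4 + 1/16·4 + 1/16·4 + 1/16·4 + 1/16·4 + 1/16·4 + 1/4·2 + 1/16·4 = 3 bits.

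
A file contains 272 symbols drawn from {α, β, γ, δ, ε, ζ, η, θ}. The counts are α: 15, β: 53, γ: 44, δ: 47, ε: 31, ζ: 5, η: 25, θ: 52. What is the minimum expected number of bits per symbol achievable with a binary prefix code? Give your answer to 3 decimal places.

Probabilities are the counts divided by 272.
Repeatedly combine the two least-probable nodes; the expected code length is the sum of the merged weights.
merge 5/272 + 15/272 → 5/68
merge 5/68 + 25/272 → 45/272
merge 31/272 + 11/68 → 75/272
merge 45/272 + 47/272 → 23/68
merge 13/68 + 53/272 → 105/272
merge 75/272 + 23/68 → 167/272
merge 105/272 + 167/272 → 1
L = 5/68 + 45/272 + 75/272 + 23/68 + 105/272 + 167/272 + 1 = 97/34 ≈ 2.853 bits/symbol.

2.853 bits/symbol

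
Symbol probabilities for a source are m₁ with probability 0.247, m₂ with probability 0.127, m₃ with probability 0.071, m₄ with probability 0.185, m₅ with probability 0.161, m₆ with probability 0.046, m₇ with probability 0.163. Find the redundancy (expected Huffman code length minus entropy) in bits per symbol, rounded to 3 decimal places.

0.032 bits

Entropy H = −Σ p log₂ p ≈ 2.6528 bits.
Huffman merges: 23/500+71/1000→117/1000; 117/1000+127/1000→61/250; 161/1000+163/1000→81/250; 37/200+61/250→429/1000; 247/1000+81/250→571/1000; 429/1000+571/1000→1. L = 537/200 ≈ 2.6850.
L − H = 2.6850 − 2.6528 = 0.032 bits.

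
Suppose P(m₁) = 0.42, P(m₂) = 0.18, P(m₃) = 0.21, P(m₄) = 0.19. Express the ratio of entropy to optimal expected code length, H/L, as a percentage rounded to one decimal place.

97.4%

Entropy H = −Σ p log₂ p ≈ 1.8990 bits.
Huffman merges: 9/50+19/100→37/100; 21/100+37/100→29/50; 21/50+29/50→1. L = 39/20 ≈ 1.9500.
Efficiency = H/L = 1.8990/1.9500 = 97.4%.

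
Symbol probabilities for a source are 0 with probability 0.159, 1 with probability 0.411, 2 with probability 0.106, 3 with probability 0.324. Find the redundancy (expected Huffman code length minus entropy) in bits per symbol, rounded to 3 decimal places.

0.035 bits

Entropy H = −Σ p log₂ p ≈ 1.8191 bits.
Huffman merges: 53/500+159/1000→53/200; 53/200+81/250→589/1000; 411/1000+589/1000→1. L = 927/500 ≈ 1.8540.
L − H = 1.8540 − 1.8191 = 0.035 bits.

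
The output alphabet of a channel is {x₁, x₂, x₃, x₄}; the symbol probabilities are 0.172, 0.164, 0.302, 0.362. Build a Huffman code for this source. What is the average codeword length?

1.974 bits/symbol

Repeatedly combine the two least-probable nodes; the expected code length is the sum of the merged weights.
merge 41/250 + 43/250 → 42/125
merge 151/500 + 42/125 → 319/500
merge 181/500 + 319/500 → 1
L = 42/125 + 319/500 + 1 = 987/500 = 1.974 bits/symbol.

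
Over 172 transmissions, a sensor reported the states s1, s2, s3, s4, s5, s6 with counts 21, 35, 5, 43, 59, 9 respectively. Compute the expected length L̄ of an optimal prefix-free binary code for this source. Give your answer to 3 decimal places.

Probabilities are the counts divided by 172.
Repeatedly combine the two least-probable nodes; the expected code length is the sum of the merged weights.
merge 5/172 + 9/172 → 7/86
merge 7/86 + 21/172 → 35/172
merge 35/172 + 35/172 → 35/86
merge 1/4 + 59/172 → 51/86
merge 35/86 + 51/86 → 1
L = 7/86 + 35/172 + 35/86 + 51/86 + 1 = 393/172 ≈ 2.285 bits/symbol.

2.285 bits/symbol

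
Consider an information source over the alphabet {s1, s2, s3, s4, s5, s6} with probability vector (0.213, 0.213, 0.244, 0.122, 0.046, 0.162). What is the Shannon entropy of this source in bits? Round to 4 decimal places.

H = −Σ pᵢ log₂ pᵢ.
−0.213·log₂(0.213) = 0.4752
−0.213·log₂(0.213) = 0.4752
−0.244·log₂(0.244) = 0.4966
−0.122·log₂(0.122) = 0.3703
−0.046·log₂(0.046) = 0.2043
−0.162·log₂(0.162) = 0.4254
Sum ≈ 2.4470 → 2.4470 bits.

2.4470 bits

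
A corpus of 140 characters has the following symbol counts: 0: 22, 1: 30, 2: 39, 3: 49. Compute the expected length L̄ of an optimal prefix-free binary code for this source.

Probabilities are the counts divided by 140.
Repeatedly combine the two least-probable nodes; the expected code length is the sum of the merged weights.
merge 11/70 + 3/14 → 13/35
merge 39/140 + 7/20 → 22/35
merge 13/35 + 22/35 → 1
L = 13/35 + 22/35 + 1 = 2 bits/symbol.

2 bits/symbol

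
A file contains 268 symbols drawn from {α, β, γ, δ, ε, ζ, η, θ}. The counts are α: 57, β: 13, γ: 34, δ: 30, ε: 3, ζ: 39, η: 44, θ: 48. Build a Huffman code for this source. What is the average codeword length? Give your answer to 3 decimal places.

Probabilities are the counts divided by 268.
Repeatedly combine the two least-probable nodes; the expected code length is the sum of the merged weights.
merge 3/268 + 13/268 → 4/67
merge 4/67 + 15/134 → 23/134
merge 17/134 + 39/268 → 73/268
merge 11/67 + 23/134 → 45/134
merge 12/67 + 57/268 → 105/268
merge 73/268 + 45/134 → 163/268
merge 105/268 + 163/268 → 1
L = 4/67 + 23/134 + 73/268 + 45/134 + 105/268 + 163/268 + 1 = 761/268 ≈ 2.840 bits/symbol.

2.840 bits/symbol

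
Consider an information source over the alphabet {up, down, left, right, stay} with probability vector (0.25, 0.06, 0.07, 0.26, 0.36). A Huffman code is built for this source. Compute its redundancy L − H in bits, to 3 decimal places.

0.082 bits

Entropy H = −Σ p log₂ p ≈ 2.0480 bits.
Huffman merges: 3/50+7/100→13/100; 13/100+1/4→19/50; 13/50+9/25→31/50; 19/50+31/50→1. L = 213/100 ≈ 2.1300.
L − H = 2.1300 − 2.0480 = 0.082 bits.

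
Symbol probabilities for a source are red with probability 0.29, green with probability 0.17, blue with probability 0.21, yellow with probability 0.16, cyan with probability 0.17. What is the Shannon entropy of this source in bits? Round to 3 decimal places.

H = −Σ pᵢ log₂ pᵢ.
−0.29·log₂(0.29) = 0.5179
−0.17·log₂(0.17) = 0.4346
−0.21·log₂(0.21) = 0.4728
−0.16·log₂(0.16) = 0.4230
−0.17·log₂(0.17) = 0.4346
Sum ≈ 2.2829 → 2.283 bits.

2.283 bits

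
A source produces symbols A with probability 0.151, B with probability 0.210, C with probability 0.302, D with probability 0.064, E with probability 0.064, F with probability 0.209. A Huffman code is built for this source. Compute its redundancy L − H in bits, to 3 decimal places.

0.021 bits

Entropy H = −Σ p log₂ p ≈ 2.3860 bits.
Huffman merges: 8/125+8/125→16/125; 16/125+151/1000→279/1000; 209/1000+21/100→419/1000; 279/1000+151/500→581/1000; 419/1000+581/1000→1. L = 2407/1000 ≈ 2.4070.
L − H = 2.4070 − 2.3860 = 0.021 bits.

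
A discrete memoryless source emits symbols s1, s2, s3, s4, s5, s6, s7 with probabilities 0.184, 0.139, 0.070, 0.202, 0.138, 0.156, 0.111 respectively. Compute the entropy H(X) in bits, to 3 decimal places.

2.744 bits

H = −Σ pᵢ log₂ pᵢ.
−0.184·log₂(0.184) = 0.4494
−0.139·log₂(0.139) = 0.3957
−0.070·log₂(0.070) = 0.2686
−0.202·log₂(0.202) = 0.4661
−0.138·log₂(0.138) = 0.3943
−0.156·log₂(0.156) = 0.4181
−0.111·log₂(0.111) = 0.3520
Sum ≈ 2.7442 → 2.744 bits.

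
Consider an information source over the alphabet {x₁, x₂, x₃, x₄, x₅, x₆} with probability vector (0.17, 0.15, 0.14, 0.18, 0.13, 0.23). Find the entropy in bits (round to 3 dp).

H = −Σ pᵢ log₂ pᵢ.
−0.17·log₂(0.17) = 0.4346
−0.15·log₂(0.15) = 0.4105
−0.14·log₂(0.14) = 0.3971
−0.18·log₂(0.18) = 0.4453
−0.13·log₂(0.13) = 0.3826
−0.23·log₂(0.23) = 0.4877
Sum ≈ 2.5579 → 2.558 bits.

2.558 bits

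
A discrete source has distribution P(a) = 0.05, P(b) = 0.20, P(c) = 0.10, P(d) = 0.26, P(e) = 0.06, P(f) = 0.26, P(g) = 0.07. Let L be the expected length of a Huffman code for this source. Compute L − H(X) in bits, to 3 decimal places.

Entropy H = −Σ p log₂ p ≈ 2.5353 bits.
Huffman merges: 1/20+3/50→11/100; 7/100+1/10→17/100; 11/100+17/100→7/25; 1/5+13/50→23/50; 13/50+7/25→27/50; 23/50+27/50→1. L = 64/25 ≈ 2.5600.
L − H = 2.5600 − 2.5353 = 0.025 bits.

0.025 bits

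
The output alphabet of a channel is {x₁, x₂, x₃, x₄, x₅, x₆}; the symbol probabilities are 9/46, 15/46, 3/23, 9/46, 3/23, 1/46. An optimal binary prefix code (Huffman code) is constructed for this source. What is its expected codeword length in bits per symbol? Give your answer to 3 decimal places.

Repeatedly combine the two least-probable nodes; the expected code length is the sum of the merged weights.
merge 1/46 + 3/23 → 7/46
merge 3/23 + 7/46 → 13/46
merge 9/46 + 9/46 → 9/23
merge 13/46 + 15/46 → 14/23
merge 9/23 + 14/23 → 1
L = 7/46 + 13/46 + 9/23 + 14/23 + 1 = 56/23 ≈ 2.435 bits/symbol.

2.435 bits/symbol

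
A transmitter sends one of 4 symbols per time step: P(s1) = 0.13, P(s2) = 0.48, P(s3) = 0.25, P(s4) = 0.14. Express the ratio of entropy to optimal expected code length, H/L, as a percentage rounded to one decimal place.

99.9%

Entropy H = −Σ p log₂ p ≈ 1.7880 bits.
Huffman merges: 13/100+7/50→27/100; 1/4+27/100→13/25; 12/25+13/25→1. L = 179/100 ≈ 1.7900.
Efficiency = H/L = 1.7880/1.7900 = 99.9%.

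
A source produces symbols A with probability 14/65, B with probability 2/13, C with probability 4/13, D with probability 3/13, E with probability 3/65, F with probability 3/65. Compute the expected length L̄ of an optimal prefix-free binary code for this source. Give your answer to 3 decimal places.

2.338 bits/symbol

Repeatedly combine the two least-probable nodes; the expected code length is the sum of the merged weights.
merge 3/65 + 3/65 → 6/65
merge 6/65 + 2/13 → 16/65
merge 14/65 + 3/13 → 29/65
merge 16/65 + 4/13 → 36/65
merge 29/65 + 36/65 → 1
L = 6/65 + 16/65 + 29/65 + 36/65 + 1 = 152/65 ≈ 2.338 bits/symbol.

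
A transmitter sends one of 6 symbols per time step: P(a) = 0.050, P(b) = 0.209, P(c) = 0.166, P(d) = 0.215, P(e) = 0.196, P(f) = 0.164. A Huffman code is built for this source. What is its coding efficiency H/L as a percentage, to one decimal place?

Entropy H = −Σ p log₂ p ≈ 2.4835 bits.
Huffman merges: 1/20+41/250→107/500; 83/500+49/250→181/500; 209/1000+107/500→423/1000; 43/200+181/500→577/1000; 423/1000+577/1000→1. L = 322/125 ≈ 2.5760.
Efficiency = H/L = 2.4835/2.5760 = 96.4%.

96.4%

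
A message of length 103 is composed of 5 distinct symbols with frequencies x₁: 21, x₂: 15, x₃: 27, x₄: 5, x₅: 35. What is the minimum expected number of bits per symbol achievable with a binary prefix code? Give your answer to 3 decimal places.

2.194 bits/symbol

Probabilities are the counts divided by 103.
Repeatedly combine the two least-probable nodes; the expected code length is the sum of the merged weights.
merge 5/103 + 15/103 → 20/103
merge 20/103 + 21/103 → 41/103
merge 27/103 + 35/103 → 62/103
merge 41/103 + 62/103 → 1
L = 20/103 + 41/103 + 62/103 + 1 = 226/103 ≈ 2.194 bits/symbol.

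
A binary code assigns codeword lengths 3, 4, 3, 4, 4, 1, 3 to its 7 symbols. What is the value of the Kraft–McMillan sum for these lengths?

1.0625

With common denominator 2^4 = 16: Σ 2^(−ℓᵢ) = 2/16 + 1/16 + 2/16 + 1/16 + 1/16 + 8/16 + 2/16 = 17/16 = 1.0625.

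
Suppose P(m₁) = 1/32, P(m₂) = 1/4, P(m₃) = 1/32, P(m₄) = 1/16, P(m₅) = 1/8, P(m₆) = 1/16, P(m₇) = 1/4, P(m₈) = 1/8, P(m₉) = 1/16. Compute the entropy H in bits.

2.8125 bits

Each probability is a power of 1/2, so log₂(1/p) is an integer.
H = Σ p·log₂(1/p) = 1/32·5 + 1/4·2 + 1/32·5 + 1/16·4 + 1/8·3 + 1/16·4 + 1/4·2 + 1/8·3 + 1/16·4 = 2.8125 bits.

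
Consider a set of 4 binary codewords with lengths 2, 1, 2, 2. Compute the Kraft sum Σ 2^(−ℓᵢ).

1.25

With common denominator 2^2 = 4: Σ 2^(−ℓᵢ) = 1/4 + 2/4 + 1/4 + 1/4 = 5/4 = 1.25.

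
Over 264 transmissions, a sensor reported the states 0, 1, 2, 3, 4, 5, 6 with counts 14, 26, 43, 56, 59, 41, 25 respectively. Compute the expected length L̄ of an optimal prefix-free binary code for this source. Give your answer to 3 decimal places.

Probabilities are the counts divided by 264.
Repeatedly combine the two least-probable nodes; the expected code length is the sum of the merged weights.
merge 7/132 + 25/264 → 13/88
merge 13/132 + 13/88 → 65/264
merge 41/264 + 43/264 → 7/22
merge 7/33 + 59/264 → 115/264
merge 65/264 + 7/22 → 149/264
merge 115/264 + 149/264 → 1
L = 13/88 + 65/264 + 7/22 + 115/264 + 149/264 + 1 = 179/66 ≈ 2.712 bits/symbol.

2.712 bits/symbol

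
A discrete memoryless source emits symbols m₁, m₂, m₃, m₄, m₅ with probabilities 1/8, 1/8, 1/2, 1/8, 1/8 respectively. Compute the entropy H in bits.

2 bits

Each probability is a power of 1/2, so log₂(1/p) is an integer.
H = Σ p·log₂(1/p) = 1/8·3 + 1/8·3 + 1/2·1 + 1/8·3 + 1/8·3 = 2 bits.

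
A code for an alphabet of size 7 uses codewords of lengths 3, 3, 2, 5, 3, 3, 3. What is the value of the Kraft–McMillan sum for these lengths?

0.90625

With common denominator 2^5 = 32: Σ 2^(−ℓᵢ) = 4/32 + 4/32 + 8/32 + 1/32 + 4/32 + 4/32 + 4/32 = 29/32 = 0.90625.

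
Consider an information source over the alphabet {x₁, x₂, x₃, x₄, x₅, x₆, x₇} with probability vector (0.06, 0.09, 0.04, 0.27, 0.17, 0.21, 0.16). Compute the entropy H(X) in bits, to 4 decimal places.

H = −Σ pᵢ log₂ pᵢ.
−0.06·log₂(0.06) = 0.2435
−0.09·log₂(0.09) = 0.3127
−0.04·log₂(0.04) = 0.1858
−0.27·log₂(0.27) = 0.5100
−0.17·log₂(0.17) = 0.4346
−0.21·log₂(0.21) = 0.4728
−0.16·log₂(0.16) = 0.4230
Sum ≈ 2.5824 → 2.5824 bits.

2.5824 bits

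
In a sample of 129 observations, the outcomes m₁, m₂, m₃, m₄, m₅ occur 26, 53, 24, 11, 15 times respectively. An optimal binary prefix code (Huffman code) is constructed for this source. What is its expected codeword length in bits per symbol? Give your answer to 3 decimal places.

Probabilities are the counts divided by 129.
Repeatedly combine the two least-probable nodes; the expected code length is the sum of the merged weights.
merge 11/129 + 5/43 → 26/129
merge 8/43 + 26/129 → 50/129
merge 26/129 + 50/129 → 76/129
merge 53/129 + 76/129 → 1
L = 26/129 + 50/129 + 76/129 + 1 = 281/129 ≈ 2.178 bits/symbol.

2.178 bits/symbol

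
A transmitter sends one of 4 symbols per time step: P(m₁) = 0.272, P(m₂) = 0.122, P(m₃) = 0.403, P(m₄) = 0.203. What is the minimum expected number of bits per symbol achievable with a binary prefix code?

Repeatedly combine the two least-probable nodes; the expected code length is the sum of the merged weights.
merge 61/500 + 203/1000 → 13/40
merge 34/125 + 13/40 → 597/1000
merge 403/1000 + 597/1000 → 1
L = 13/40 + 597/1000 + 1 = 961/500 = 1.922 bits/symbol.

1.922 bits/symbol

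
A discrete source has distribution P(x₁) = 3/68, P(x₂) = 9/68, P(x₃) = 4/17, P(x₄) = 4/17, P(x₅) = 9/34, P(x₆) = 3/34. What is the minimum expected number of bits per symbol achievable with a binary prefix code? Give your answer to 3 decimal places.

2.397 bits/symbol

Repeatedly combine the two least-probable nodes; the expected code length is the sum of the merged weights.
merge 3/68 + 3/34 → 9/68
merge 9/68 + 9/68 → 9/34
merge 4/17 + 4/17 → 8/17
merge 9/34 + 9/34 → 9/17
merge 8/17 + 9/17 → 1
L = 9/68 + 9/34 + 8/17 + 9/17 + 1 = 163/68 ≈ 2.397 bits/symbol.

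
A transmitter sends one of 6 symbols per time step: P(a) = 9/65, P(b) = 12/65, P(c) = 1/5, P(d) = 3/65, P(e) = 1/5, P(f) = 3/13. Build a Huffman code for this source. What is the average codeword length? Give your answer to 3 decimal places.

Repeatedly combine the two least-probable nodes; the expected code length is the sum of the merged weights.
merge 3/65 + 9/65 → 12/65
merge 12/65 + 12/65 → 24/65
merge 1/5 + 1/5 → 2/5
merge 3/13 + 24/65 → 3/5
merge 2/5 + 3/5 → 1
L = 12/65 + 24/65 + 2/5 + 3/5 + 1 = 166/65 ≈ 2.554 bits/symbol.

2.554 bits/symbol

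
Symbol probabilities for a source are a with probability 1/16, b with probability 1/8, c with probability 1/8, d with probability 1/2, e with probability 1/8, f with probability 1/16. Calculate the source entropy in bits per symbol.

2.125 bits

Each probability is a power of 1/2, so log₂(1/p) is an integer.
H = Σ p·log₂(1/p) = 1/16·4 + 1/8·3 + 1/8·3 + 1/2·1 + 1/8·3 + 1/16·4 = 2.125 bits.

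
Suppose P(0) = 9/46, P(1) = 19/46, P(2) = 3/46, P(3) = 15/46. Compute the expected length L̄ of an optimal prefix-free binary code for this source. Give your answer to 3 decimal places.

1.848 bits/symbol

Repeatedly combine the two least-probable nodes; the expected code length is the sum of the merged weights.
merge 3/46 + 9/46 → 6/23
merge 6/23 + 15/46 → 27/46
merge 19/46 + 27/46 → 1
L = 6/23 + 27/46 + 1 = 85/46 ≈ 1.848 bits/symbol.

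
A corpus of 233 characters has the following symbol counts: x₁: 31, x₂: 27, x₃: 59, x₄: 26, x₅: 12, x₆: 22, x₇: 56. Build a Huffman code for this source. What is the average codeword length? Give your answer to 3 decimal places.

Probabilities are the counts divided by 233.
Repeatedly combine the two least-probable nodes; the expected code length is the sum of the merged weights.
merge 12/233 + 22/233 → 34/233
merge 26/233 + 27/233 → 53/233
merge 31/233 + 34/233 → 65/233
merge 53/233 + 56/233 → 109/233
merge 59/233 + 65/233 → 124/233
merge 109/233 + 124/233 → 1
L = 34/233 + 53/233 + 65/233 + 109/233 + 124/233 + 1 = 618/233 ≈ 2.652 bits/symbol.

2.652 bits/symbol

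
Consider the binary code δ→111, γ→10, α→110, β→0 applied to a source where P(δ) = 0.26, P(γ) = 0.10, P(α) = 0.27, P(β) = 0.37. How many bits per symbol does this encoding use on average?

2.16 bits/symbol

L̄ = Σ pᵢ·ℓᵢ = 0.26·3 + 0.10·2 + 0.27·3 + 0.37·1 = 2.16 bits/symbol.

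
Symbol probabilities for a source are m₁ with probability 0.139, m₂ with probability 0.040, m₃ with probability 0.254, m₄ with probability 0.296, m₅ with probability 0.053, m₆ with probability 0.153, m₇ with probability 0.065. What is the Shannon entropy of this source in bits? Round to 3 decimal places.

2.499 bits

H = −Σ pᵢ log₂ pᵢ.
−0.139·log₂(0.139) = 0.3957
−0.040·log₂(0.040) = 0.1858
−0.254·log₂(0.254) = 0.5022
−0.296·log₂(0.296) = 0.5199
−0.053·log₂(0.053) = 0.2246
−0.153·log₂(0.153) = 0.4144
−0.065·log₂(0.065) = 0.2563
Sum ≈ 2.4988 → 2.499 bits.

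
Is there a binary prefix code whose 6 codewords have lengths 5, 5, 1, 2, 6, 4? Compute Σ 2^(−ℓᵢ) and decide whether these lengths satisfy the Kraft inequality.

0.890625; yes

With common denominator 2^6 = 64: Σ 2^(−ℓᵢ) = 2/64 + 2/64 + 32/64 + 16/64 + 1/64 + 4/64 = 57/64 = 0.890625.
Kraft's inequality requires Σ ≤ 1; here Σ = 0.890625 ≤ 1, so such a prefix code exists.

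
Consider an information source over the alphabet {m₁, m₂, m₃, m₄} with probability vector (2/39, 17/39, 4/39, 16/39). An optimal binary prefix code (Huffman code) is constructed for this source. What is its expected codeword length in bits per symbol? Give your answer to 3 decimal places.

1.718 bits/symbol

Repeatedly combine the two least-probable nodes; the expected code length is the sum of the merged weights.
merge 2/39 + 4/39 → 2/13
merge 2/13 + 16/39 → 22/39
merge 17/39 + 22/39 → 1
L = 2/13 + 22/39 + 1 = 67/39 ≈ 1.718 bits/symbol.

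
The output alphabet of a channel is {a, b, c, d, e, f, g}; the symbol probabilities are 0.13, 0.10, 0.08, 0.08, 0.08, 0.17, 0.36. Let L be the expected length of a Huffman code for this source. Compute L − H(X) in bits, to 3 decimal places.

Entropy H = −Σ p log₂ p ≈ 2.5546 bits.
Huffman merges: 2/25+2/25→4/25; 2/25+1/10→9/50; 13/100+4/25→29/100; 17/100+9/50→7/20; 29/100+7/20→16/25; 9/25+16/25→1. L = 131/50 ≈ 2.6200.
L − H = 2.6200 − 2.5546 = 0.065 bits.

0.065 bits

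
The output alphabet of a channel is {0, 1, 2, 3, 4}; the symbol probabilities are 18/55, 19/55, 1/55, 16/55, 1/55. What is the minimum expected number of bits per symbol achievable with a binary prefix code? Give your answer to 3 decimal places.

2.018 bits/symbol

Repeatedly combine the two least-probable nodes; the expected code length is the sum of the merged weights.
merge 1/55 + 1/55 → 2/55
merge 2/55 + 16/55 → 18/55
merge 18/55 + 18/55 → 36/55
merge 19/55 + 36/55 → 1
L = 2/55 + 18/55 + 36/55 + 1 = 111/55 ≈ 2.018 bits/symbol.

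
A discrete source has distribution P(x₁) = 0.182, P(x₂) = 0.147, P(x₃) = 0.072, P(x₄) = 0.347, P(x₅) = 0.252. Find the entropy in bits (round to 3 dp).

H = −Σ pᵢ log₂ pᵢ.
−0.182·log₂(0.182) = 0.4474
−0.147·log₂(0.147) = 0.4066
−0.072·log₂(0.072) = 0.2733
−0.347·log₂(0.347) = 0.5299
−0.252·log₂(0.252) = 0.5011
Sum ≈ 2.1582 → 2.158 bits.

2.158 bits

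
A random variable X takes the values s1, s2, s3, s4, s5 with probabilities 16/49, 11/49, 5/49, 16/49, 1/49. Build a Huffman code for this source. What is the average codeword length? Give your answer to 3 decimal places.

Repeatedly combine the two least-probable nodes; the expected code length is the sum of the merged weights.
merge 1/49 + 5/49 → 6/49
merge 6/49 + 11/49 → 17/49
merge 16/49 + 16/49 → 32/49
merge 17/49 + 32/49 → 1
L = 6/49 + 17/49 + 32/49 + 1 = 104/49 ≈ 2.122 bits/symbol.

2.122 bits/symbol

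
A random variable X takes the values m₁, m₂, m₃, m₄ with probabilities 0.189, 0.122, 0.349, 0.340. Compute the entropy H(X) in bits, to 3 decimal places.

H = −Σ pᵢ log₂ pᵢ.
−0.189·log₂(0.189) = 0.4543
−0.122·log₂(0.122) = 0.3703
−0.349·log₂(0.349) = 0.5300
−0.340·log₂(0.340) = 0.5292
Sum ≈ 1.8837 → 1.884 bits.

1.884 bits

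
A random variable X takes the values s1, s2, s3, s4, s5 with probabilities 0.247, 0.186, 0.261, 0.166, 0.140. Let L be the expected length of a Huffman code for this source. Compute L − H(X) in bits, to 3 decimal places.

0.023 bits

Entropy H = −Σ p log₂ p ≈ 2.2826 bits.
Huffman merges: 7/50+83/500→153/500; 93/500+247/1000→433/1000; 261/1000+153/500→567/1000; 433/1000+567/1000→1. L = 1153/500 ≈ 2.3060.
L − H = 2.3060 − 2.2826 = 0.023 bits.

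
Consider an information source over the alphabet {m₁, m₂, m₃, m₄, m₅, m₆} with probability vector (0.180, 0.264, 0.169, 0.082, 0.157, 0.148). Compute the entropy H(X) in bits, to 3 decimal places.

H = −Σ pᵢ log₂ pᵢ.
−0.180·log₂(0.180) = 0.4453
−0.264·log₂(0.264) = 0.5072
−0.169·log₂(0.169) = 0.4335
−0.082·log₂(0.082) = 0.2959
−0.157·log₂(0.157) = 0.4194
−0.148·log₂(0.148) = 0.4079
Sum ≈ 2.5092 → 2.509 bits.

2.509 bits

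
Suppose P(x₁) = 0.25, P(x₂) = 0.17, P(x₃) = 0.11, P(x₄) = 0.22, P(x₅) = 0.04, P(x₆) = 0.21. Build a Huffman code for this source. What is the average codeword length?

2.47 bits/symbol

Repeatedly combine the two least-probable nodes; the expected code length is the sum of the merged weights.
merge 1/25 + 11/100 → 3/20
merge 3/20 + 17/100 → 8/25
merge 21/100 + 11/50 → 43/100
merge 1/4 + 8/25 → 57/100
merge 43/100 + 57/100 → 1
L = 3/20 + 8/25 + 43/100 + 57/100 + 1 = 247/100 = 2.47 bits/symbol.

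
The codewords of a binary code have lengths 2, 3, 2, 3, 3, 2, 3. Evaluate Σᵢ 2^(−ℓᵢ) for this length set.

With common denominator 2^3 = 8: Σ 2^(−ℓᵢ) = 2/8 + 1/8 + 2/8 + 1/8 + 1/8 + 2/8 + 1/8 = 10/8 = 1.25.

1.25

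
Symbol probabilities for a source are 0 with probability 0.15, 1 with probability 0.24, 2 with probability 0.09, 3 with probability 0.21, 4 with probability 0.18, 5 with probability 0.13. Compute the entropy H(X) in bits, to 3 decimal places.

H = −Σ pᵢ log₂ pᵢ.
−0.15·log₂(0.15) = 0.4105
−0.24·log₂(0.24) = 0.4941
−0.09·log₂(0.09) = 0.3127
−0.21·log₂(0.21) = 0.4728
−0.18·log₂(0.18) = 0.4453
−0.13·log₂(0.13) = 0.3826
Sum ≈ 2.5181 → 2.518 bits.

2.518 bits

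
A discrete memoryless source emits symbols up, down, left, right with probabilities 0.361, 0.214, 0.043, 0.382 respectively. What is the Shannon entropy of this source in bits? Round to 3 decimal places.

H = −Σ pᵢ log₂ pᵢ.
−0.361·log₂(0.361) = 0.5306
−0.214·log₂(0.214) = 0.4760
−0.043·log₂(0.043) = 0.1952
−0.382·log₂(0.382) = 0.5304
Sum ≈ 1.7322 → 1.732 bits.

1.732 bits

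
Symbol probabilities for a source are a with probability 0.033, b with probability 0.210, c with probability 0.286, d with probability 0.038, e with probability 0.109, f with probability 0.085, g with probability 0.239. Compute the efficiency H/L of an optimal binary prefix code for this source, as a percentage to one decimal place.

99.3%

Entropy H = −Σ p log₂ p ≈ 2.4753 bits.
Huffman merges: 33/1000+19/500→71/1000; 71/1000+17/200→39/250; 109/1000+39/250→53/200; 21/100+239/1000→449/1000; 53/200+143/500→551/1000; 449/1000+551/1000→1. L = 623/250 ≈ 2.4920.
Efficiency = H/L = 2.4753/2.4920 = 99.3%.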